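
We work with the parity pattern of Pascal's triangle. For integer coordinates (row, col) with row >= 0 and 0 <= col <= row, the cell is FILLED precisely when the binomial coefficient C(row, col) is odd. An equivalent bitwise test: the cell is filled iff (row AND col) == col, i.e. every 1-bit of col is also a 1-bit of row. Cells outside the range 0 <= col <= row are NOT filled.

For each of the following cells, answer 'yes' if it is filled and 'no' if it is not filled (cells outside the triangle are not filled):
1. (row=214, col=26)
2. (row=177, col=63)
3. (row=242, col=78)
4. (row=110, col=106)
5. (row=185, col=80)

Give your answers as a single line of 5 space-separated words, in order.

(214,26): row=0b11010110, col=0b11010, row AND col = 0b10010 = 18; 18 != 26 -> empty
(177,63): row=0b10110001, col=0b111111, row AND col = 0b110001 = 49; 49 != 63 -> empty
(242,78): row=0b11110010, col=0b1001110, row AND col = 0b1000010 = 66; 66 != 78 -> empty
(110,106): row=0b1101110, col=0b1101010, row AND col = 0b1101010 = 106; 106 == 106 -> filled
(185,80): row=0b10111001, col=0b1010000, row AND col = 0b10000 = 16; 16 != 80 -> empty

Answer: no no no yes no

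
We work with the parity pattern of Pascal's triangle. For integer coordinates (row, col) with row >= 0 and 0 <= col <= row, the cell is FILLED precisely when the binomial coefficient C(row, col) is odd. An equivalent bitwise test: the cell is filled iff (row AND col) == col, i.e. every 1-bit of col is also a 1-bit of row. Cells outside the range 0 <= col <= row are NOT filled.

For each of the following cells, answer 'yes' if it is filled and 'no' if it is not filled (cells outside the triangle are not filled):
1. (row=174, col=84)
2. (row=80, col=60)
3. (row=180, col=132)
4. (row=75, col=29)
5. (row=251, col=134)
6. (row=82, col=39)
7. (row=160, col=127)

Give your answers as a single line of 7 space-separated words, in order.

(174,84): row=0b10101110, col=0b1010100, row AND col = 0b100 = 4; 4 != 84 -> empty
(80,60): row=0b1010000, col=0b111100, row AND col = 0b10000 = 16; 16 != 60 -> empty
(180,132): row=0b10110100, col=0b10000100, row AND col = 0b10000100 = 132; 132 == 132 -> filled
(75,29): row=0b1001011, col=0b11101, row AND col = 0b1001 = 9; 9 != 29 -> empty
(251,134): row=0b11111011, col=0b10000110, row AND col = 0b10000010 = 130; 130 != 134 -> empty
(82,39): row=0b1010010, col=0b100111, row AND col = 0b10 = 2; 2 != 39 -> empty
(160,127): row=0b10100000, col=0b1111111, row AND col = 0b100000 = 32; 32 != 127 -> empty

Answer: no no yes no no no no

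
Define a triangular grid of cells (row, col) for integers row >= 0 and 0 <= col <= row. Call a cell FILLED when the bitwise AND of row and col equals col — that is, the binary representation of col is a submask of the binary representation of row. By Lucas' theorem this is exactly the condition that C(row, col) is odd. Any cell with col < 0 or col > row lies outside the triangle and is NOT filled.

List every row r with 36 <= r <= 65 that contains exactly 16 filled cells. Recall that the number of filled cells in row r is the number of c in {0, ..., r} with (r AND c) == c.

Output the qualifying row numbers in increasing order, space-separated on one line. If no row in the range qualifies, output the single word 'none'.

Row r has 2^popcount(r) filled cells, so we need popcount(r) = log2(16) = 4.
Scan r = 36..65 and keep those with exactly 4 one-bits:
r=36=100100 popcount=2 -> skip
r=37=100101 popcount=3 -> skip
r=38=100110 popcount=3 -> skip
r=39=100111 popcount=4 -> KEEP
r=40=101000 popcount=2 -> skip
r=41=101001 popcount=3 -> skip
r=42=101010 popcount=3 -> skip
r=43=101011 popcount=4 -> KEEP
r=44=101100 popcount=3 -> skip
r=45=101101 popcount=4 -> KEEP
r=46=101110 popcount=4 -> KEEP
r=47=101111 popcount=5 -> skip
r=48=110000 popcount=2 -> skip
r=49=110001 popcount=3 -> skip
r=50=110010 popcount=3 -> skip
r=51=110011 popcount=4 -> KEEP
r=52=110100 popcount=3 -> skip
r=53=110101 popcount=4 -> KEEP
r=54=110110 popcount=4 -> KEEP
r=55=110111 popcount=5 -> skip
r=56=111000 popcount=3 -> skip
r=57=111001 popcount=4 -> KEEP
r=58=111010 popcount=4 -> KEEP
r=59=111011 popcount=5 -> skip
r=60=111100 popcount=4 -> KEEP
r=61=111101 popcount=5 -> skip
r=62=111110 popcount=5 -> skip
r=63=111111 popcount=6 -> skip
r=64=1000000 popcount=1 -> skip
r=65=1000001 popcount=2 -> skip
Kept rows: 39 43 45 46 51 53 54 57 58 60

Answer: 39 43 45 46 51 53 54 57 58 60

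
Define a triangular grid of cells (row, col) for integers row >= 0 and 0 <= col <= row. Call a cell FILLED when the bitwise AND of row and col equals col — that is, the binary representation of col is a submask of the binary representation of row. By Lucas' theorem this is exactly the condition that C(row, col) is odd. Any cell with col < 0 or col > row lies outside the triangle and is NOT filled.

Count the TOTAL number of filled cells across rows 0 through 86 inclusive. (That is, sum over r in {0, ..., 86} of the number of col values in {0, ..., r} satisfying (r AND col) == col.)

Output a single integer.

r0=0 pc0: +1 =1
r1=1 pc1: +2 =3
r2=10 pc1: +2 =5
r3=11 pc2: +4 =9
r4=100 pc1: +2 =11
r5=101 pc2: +4 =15
r6=110 pc2: +4 =19
r7=111 pc3: +8 =27
r8=1000 pc1: +2 =29
r9=1001 pc2: +4 =33
r10=1010 pc2: +4 =37
r11=1011 pc3: +8 =45
r12=1100 pc2: +4 =49
r13=1101 pc3: +8 =57
r14=1110 pc3: +8 =65
r15=1111 pc4: +16 =81
r16=10000 pc1: +2 =83
r17=10001 pc2: +4 =87
r18=10010 pc2: +4 =91
r19=10011 pc3: +8 =99
r20=10100 pc2: +4 =103
r21=10101 pc3: +8 =111
r22=10110 pc3: +8 =119
r23=10111 pc4: +16 =135
r24=11000 pc2: +4 =139
r25=11001 pc3: +8 =147
r26=11010 pc3: +8 =155
r27=11011 pc4: +16 =171
r28=11100 pc3: +8 =179
r29=11101 pc4: +16 =195
r30=11110 pc4: +16 =211
r31=11111 pc5: +32 =243
r32=100000 pc1: +2 =245
r33=100001 pc2: +4 =249
r34=100010 pc2: +4 =253
r35=100011 pc3: +8 =261
r36=100100 pc2: +4 =265
r37=100101 pc3: +8 =273
r38=100110 pc3: +8 =281
r39=100111 pc4: +16 =297
r40=101000 pc2: +4 =301
r41=101001 pc3: +8 =309
r42=101010 pc3: +8 =317
r43=101011 pc4: +16 =333
r44=101100 pc3: +8 =341
r45=101101 pc4: +16 =357
r46=101110 pc4: +16 =373
r47=101111 pc5: +32 =405
r48=110000 pc2: +4 =409
r49=110001 pc3: +8 =417
r50=110010 pc3: +8 =425
r51=110011 pc4: +16 =441
r52=110100 pc3: +8 =449
r53=110101 pc4: +16 =465
r54=110110 pc4: +16 =481
r55=110111 pc5: +32 =513
r56=111000 pc3: +8 =521
r57=111001 pc4: +16 =537
r58=111010 pc4: +16 =553
r59=111011 pc5: +32 =585
r60=111100 pc4: +16 =601
r61=111101 pc5: +32 =633
r62=111110 pc5: +32 =665
r63=111111 pc6: +64 =729
r64=1000000 pc1: +2 =731
r65=1000001 pc2: +4 =735
r66=1000010 pc2: +4 =739
r67=1000011 pc3: +8 =747
r68=1000100 pc2: +4 =751
r69=1000101 pc3: +8 =759
r70=1000110 pc3: +8 =767
r71=1000111 pc4: +16 =783
r72=1001000 pc2: +4 =787
r73=1001001 pc3: +8 =795
r74=1001010 pc3: +8 =803
r75=1001011 pc4: +16 =819
r76=1001100 pc3: +8 =827
r77=1001101 pc4: +16 =843
r78=1001110 pc4: +16 =859
r79=1001111 pc5: +32 =891
r80=1010000 pc2: +4 =895
r81=1010001 pc3: +8 =903
r82=1010010 pc3: +8 =911
r83=1010011 pc4: +16 =927
r84=1010100 pc3: +8 =935
r85=1010101 pc4: +16 =951
r86=1010110 pc4: +16 =967

Answer: 967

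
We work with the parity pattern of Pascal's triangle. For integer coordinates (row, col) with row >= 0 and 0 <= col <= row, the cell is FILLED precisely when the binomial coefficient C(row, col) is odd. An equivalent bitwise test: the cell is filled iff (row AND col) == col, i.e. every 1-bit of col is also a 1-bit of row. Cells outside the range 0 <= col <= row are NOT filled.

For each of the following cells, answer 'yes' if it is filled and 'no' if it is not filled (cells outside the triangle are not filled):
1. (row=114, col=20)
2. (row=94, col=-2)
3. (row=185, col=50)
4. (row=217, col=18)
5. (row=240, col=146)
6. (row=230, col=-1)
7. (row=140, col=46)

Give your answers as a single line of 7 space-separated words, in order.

(114,20): row=0b1110010, col=0b10100, row AND col = 0b10000 = 16; 16 != 20 -> empty
(94,-2): col outside [0, 94] -> not filled
(185,50): row=0b10111001, col=0b110010, row AND col = 0b110000 = 48; 48 != 50 -> empty
(217,18): row=0b11011001, col=0b10010, row AND col = 0b10000 = 16; 16 != 18 -> empty
(240,146): row=0b11110000, col=0b10010010, row AND col = 0b10010000 = 144; 144 != 146 -> empty
(230,-1): col outside [0, 230] -> not filled
(140,46): row=0b10001100, col=0b101110, row AND col = 0b1100 = 12; 12 != 46 -> empty

Answer: no no no no no no no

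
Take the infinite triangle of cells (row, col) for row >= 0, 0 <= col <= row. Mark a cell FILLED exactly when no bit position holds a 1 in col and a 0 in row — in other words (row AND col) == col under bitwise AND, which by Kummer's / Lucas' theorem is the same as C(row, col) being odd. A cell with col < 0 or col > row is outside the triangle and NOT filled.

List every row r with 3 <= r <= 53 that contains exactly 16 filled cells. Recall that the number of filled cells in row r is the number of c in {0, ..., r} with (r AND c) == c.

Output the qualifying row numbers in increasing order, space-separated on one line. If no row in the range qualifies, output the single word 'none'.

Answer: 15 23 27 29 30 39 43 45 46 51 53

Derivation:
Row r has 2^popcount(r) filled cells, so we need popcount(r) = log2(16) = 4.
Scan r = 3..53 and keep those with exactly 4 one-bits:
r=3=11 popcount=2 -> skip
r=4=100 popcount=1 -> skip
r=5=101 popcount=2 -> skip
r=6=110 popcount=2 -> skip
r=7=111 popcount=3 -> skip
r=8=1000 popcount=1 -> skip
r=9=1001 popcount=2 -> skip
r=10=1010 popcount=2 -> skip
r=11=1011 popcount=3 -> skip
r=12=1100 popcount=2 -> skip
r=13=1101 popcount=3 -> skip
r=14=1110 popcount=3 -> skip
r=15=1111 popcount=4 -> KEEP
r=16=10000 popcount=1 -> skip
r=17=10001 popcount=2 -> skip
r=18=10010 popcount=2 -> skip
r=19=10011 popcount=3 -> skip
r=20=10100 popcount=2 -> skip
r=21=10101 popcount=3 -> skip
r=22=10110 popcount=3 -> skip
r=23=10111 popcount=4 -> KEEP
r=24=11000 popcount=2 -> skip
r=25=11001 popcount=3 -> skip
r=26=11010 popcount=3 -> skip
r=27=11011 popcount=4 -> KEEP
r=28=11100 popcount=3 -> skip
r=29=11101 popcount=4 -> KEEP
r=30=11110 popcount=4 -> KEEP
r=31=11111 popcount=5 -> skip
r=32=100000 popcount=1 -> skip
r=33=100001 popcount=2 -> skip
r=34=100010 popcount=2 -> skip
r=35=100011 popcount=3 -> skip
r=36=100100 popcount=2 -> skip
r=37=100101 popcount=3 -> skip
r=38=100110 popcount=3 -> skip
r=39=100111 popcount=4 -> KEEP
r=40=101000 popcount=2 -> skip
r=41=101001 popcount=3 -> skip
r=42=101010 popcount=3 -> skip
r=43=101011 popcount=4 -> KEEP
r=44=101100 popcount=3 -> skip
r=45=101101 popcount=4 -> KEEP
r=46=101110 popcount=4 -> KEEP
r=47=101111 popcount=5 -> skip
r=48=110000 popcount=2 -> skip
r=49=110001 popcount=3 -> skip
r=50=110010 popcount=3 -> skip
r=51=110011 popcount=4 -> KEEP
r=52=110100 popcount=3 -> skip
r=53=110101 popcount=4 -> KEEP
Kept rows: 15 23 27 29 30 39 43 45 46 51 53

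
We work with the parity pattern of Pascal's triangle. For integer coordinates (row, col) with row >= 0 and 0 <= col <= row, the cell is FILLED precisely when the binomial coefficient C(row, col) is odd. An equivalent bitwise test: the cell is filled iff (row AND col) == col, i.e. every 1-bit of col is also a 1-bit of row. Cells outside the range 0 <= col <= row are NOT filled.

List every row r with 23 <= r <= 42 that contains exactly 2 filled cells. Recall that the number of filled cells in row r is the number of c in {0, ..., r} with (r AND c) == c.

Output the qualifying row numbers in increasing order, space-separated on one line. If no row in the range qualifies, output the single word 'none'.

Answer: 32

Derivation:
Row r has 2^popcount(r) filled cells, so we need popcount(r) = log2(2) = 1.
Scan r = 23..42 and keep those with exactly 1 one-bits:
r=23=10111 popcount=4 -> skip
r=24=11000 popcount=2 -> skip
r=25=11001 popcount=3 -> skip
r=26=11010 popcount=3 -> skip
r=27=11011 popcount=4 -> skip
r=28=11100 popcount=3 -> skip
r=29=11101 popcount=4 -> skip
r=30=11110 popcount=4 -> skip
r=31=11111 popcount=5 -> skip
r=32=100000 popcount=1 -> KEEP
r=33=100001 popcount=2 -> skip
r=34=100010 popcount=2 -> skip
r=35=100011 popcount=3 -> skip
r=36=100100 popcount=2 -> skip
r=37=100101 popcount=3 -> skip
r=38=100110 popcount=3 -> skip
r=39=100111 popcount=4 -> skip
r=40=101000 popcount=2 -> skip
r=41=101001 popcount=3 -> skip
r=42=101010 popcount=3 -> skip
Kept rows: 32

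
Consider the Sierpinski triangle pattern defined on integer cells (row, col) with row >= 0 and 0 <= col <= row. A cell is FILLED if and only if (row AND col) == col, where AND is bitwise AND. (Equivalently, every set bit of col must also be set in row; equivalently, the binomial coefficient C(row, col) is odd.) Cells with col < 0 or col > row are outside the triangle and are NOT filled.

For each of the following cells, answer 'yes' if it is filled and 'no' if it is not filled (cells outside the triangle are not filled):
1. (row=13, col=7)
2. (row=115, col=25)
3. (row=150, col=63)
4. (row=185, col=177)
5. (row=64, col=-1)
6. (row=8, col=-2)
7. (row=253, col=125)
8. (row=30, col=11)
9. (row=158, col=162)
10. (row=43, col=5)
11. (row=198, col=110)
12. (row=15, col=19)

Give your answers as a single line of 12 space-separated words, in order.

Answer: no no no yes no no yes no no no no no

Derivation:
(13,7): row=0b1101, col=0b111, row AND col = 0b101 = 5; 5 != 7 -> empty
(115,25): row=0b1110011, col=0b11001, row AND col = 0b10001 = 17; 17 != 25 -> empty
(150,63): row=0b10010110, col=0b111111, row AND col = 0b10110 = 22; 22 != 63 -> empty
(185,177): row=0b10111001, col=0b10110001, row AND col = 0b10110001 = 177; 177 == 177 -> filled
(64,-1): col outside [0, 64] -> not filled
(8,-2): col outside [0, 8] -> not filled
(253,125): row=0b11111101, col=0b1111101, row AND col = 0b1111101 = 125; 125 == 125 -> filled
(30,11): row=0b11110, col=0b1011, row AND col = 0b1010 = 10; 10 != 11 -> empty
(158,162): col outside [0, 158] -> not filled
(43,5): row=0b101011, col=0b101, row AND col = 0b1 = 1; 1 != 5 -> empty
(198,110): row=0b11000110, col=0b1101110, row AND col = 0b1000110 = 70; 70 != 110 -> empty
(15,19): col outside [0, 15] -> not filled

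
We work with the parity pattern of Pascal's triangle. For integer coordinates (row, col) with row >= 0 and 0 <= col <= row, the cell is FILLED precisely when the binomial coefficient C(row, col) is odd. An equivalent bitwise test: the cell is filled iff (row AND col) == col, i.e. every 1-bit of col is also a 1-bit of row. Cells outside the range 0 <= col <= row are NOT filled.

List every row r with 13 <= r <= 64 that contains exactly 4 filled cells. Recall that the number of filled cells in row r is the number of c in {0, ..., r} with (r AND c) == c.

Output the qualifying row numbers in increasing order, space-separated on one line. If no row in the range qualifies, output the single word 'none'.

Row r has 2^popcount(r) filled cells, so we need popcount(r) = log2(4) = 2.
Scan r = 13..64 and keep those with exactly 2 one-bits:
r=13=1101 popcount=3 -> skip
r=14=1110 popcount=3 -> skip
r=15=1111 popcount=4 -> skip
r=16=10000 popcount=1 -> skip
r=17=10001 popcount=2 -> KEEP
r=18=10010 popcount=2 -> KEEP
r=19=10011 popcount=3 -> skip
r=20=10100 popcount=2 -> KEEP
r=21=10101 popcount=3 -> skip
r=22=10110 popcount=3 -> skip
r=23=10111 popcount=4 -> skip
r=24=11000 popcount=2 -> KEEP
r=25=11001 popcount=3 -> skip
r=26=11010 popcount=3 -> skip
r=27=11011 popcount=4 -> skip
r=28=11100 popcount=3 -> skip
r=29=11101 popcount=4 -> skip
r=30=11110 popcount=4 -> skip
r=31=11111 popcount=5 -> skip
r=32=100000 popcount=1 -> skip
r=33=100001 popcount=2 -> KEEP
r=34=100010 popcount=2 -> KEEP
r=35=100011 popcount=3 -> skip
r=36=100100 popcount=2 -> KEEP
r=37=100101 popcount=3 -> skip
r=38=100110 popcount=3 -> skip
r=39=100111 popcount=4 -> skip
r=40=101000 popcount=2 -> KEEP
r=41=101001 popcount=3 -> skip
r=42=101010 popcount=3 -> skip
r=43=101011 popcount=4 -> skip
r=44=101100 popcount=3 -> skip
r=45=101101 popcount=4 -> skip
r=46=101110 popcount=4 -> skip
r=47=101111 popcount=5 -> skip
r=48=110000 popcount=2 -> KEEP
r=49=110001 popcount=3 -> skip
r=50=110010 popcount=3 -> skip
r=51=110011 popcount=4 -> skip
r=52=110100 popcount=3 -> skip
r=53=110101 popcount=4 -> skip
r=54=110110 popcount=4 -> skip
r=55=110111 popcount=5 -> skip
r=56=111000 popcount=3 -> skip
r=57=111001 popcount=4 -> skip
r=58=111010 popcount=4 -> skip
r=59=111011 popcount=5 -> skip
r=60=111100 popcount=4 -> skip
r=61=111101 popcount=5 -> skip
r=62=111110 popcount=5 -> skip
r=63=111111 popcount=6 -> skip
r=64=1000000 popcount=1 -> skip
Kept rows: 17 18 20 24 33 34 36 40 48

Answer: 17 18 20 24 33 34 36 40 48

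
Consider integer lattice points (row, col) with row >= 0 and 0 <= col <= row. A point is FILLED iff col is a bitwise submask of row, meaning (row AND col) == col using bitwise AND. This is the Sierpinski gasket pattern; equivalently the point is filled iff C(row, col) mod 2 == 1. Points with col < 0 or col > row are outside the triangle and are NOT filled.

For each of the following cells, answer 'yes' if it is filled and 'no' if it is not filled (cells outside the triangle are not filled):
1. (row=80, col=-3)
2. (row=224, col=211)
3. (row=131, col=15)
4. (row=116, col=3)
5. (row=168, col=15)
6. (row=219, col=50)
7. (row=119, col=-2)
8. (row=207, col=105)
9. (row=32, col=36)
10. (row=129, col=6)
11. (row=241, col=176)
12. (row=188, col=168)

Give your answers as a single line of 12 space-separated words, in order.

Answer: no no no no no no no no no no yes yes

Derivation:
(80,-3): col outside [0, 80] -> not filled
(224,211): row=0b11100000, col=0b11010011, row AND col = 0b11000000 = 192; 192 != 211 -> empty
(131,15): row=0b10000011, col=0b1111, row AND col = 0b11 = 3; 3 != 15 -> empty
(116,3): row=0b1110100, col=0b11, row AND col = 0b0 = 0; 0 != 3 -> empty
(168,15): row=0b10101000, col=0b1111, row AND col = 0b1000 = 8; 8 != 15 -> empty
(219,50): row=0b11011011, col=0b110010, row AND col = 0b10010 = 18; 18 != 50 -> empty
(119,-2): col outside [0, 119] -> not filled
(207,105): row=0b11001111, col=0b1101001, row AND col = 0b1001001 = 73; 73 != 105 -> empty
(32,36): col outside [0, 32] -> not filled
(129,6): row=0b10000001, col=0b110, row AND col = 0b0 = 0; 0 != 6 -> empty
(241,176): row=0b11110001, col=0b10110000, row AND col = 0b10110000 = 176; 176 == 176 -> filled
(188,168): row=0b10111100, col=0b10101000, row AND col = 0b10101000 = 168; 168 == 168 -> filled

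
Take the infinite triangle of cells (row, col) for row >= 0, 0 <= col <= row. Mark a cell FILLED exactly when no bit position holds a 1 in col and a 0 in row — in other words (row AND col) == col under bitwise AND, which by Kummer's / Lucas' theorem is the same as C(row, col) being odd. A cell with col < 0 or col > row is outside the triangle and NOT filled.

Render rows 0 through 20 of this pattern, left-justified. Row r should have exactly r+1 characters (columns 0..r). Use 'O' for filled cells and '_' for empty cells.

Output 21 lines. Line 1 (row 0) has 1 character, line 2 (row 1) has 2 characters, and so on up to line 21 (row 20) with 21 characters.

r0=0: O
r1=1: OO
r2=10: O_O
r3=11: OOOO
r4=100: O___O
r5=101: OO__OO
r6=110: O_O_O_O
r7=111: OOOOOOOO
r8=1000: O_______O
r9=1001: OO______OO
r10=1010: O_O_____O_O
r11=1011: OOOO____OOOO
r12=1100: O___O___O___O
r13=1101: OO__OO__OO__OO
r14=1110: O_O_O_O_O_O_O_O
r15=1111: OOOOOOOOOOOOOOOO
r16=10000: O_______________O
r17=10001: OO______________OO
r18=10010: O_O_____________O_O
r19=10011: OOOO____________OOOO
r20=10100: O___O___________O___O

Answer: O
OO
O_O
OOOO
O___O
OO__OO
O_O_O_O
OOOOOOOO
O_______O
OO______OO
O_O_____O_O
OOOO____OOOO
O___O___O___O
OO__OO__OO__OO
O_O_O_O_O_O_O_O
OOOOOOOOOOOOOOOO
O_______________O
OO______________OO
O_O_____________O_O
OOOO____________OOOO
O___O___________O___O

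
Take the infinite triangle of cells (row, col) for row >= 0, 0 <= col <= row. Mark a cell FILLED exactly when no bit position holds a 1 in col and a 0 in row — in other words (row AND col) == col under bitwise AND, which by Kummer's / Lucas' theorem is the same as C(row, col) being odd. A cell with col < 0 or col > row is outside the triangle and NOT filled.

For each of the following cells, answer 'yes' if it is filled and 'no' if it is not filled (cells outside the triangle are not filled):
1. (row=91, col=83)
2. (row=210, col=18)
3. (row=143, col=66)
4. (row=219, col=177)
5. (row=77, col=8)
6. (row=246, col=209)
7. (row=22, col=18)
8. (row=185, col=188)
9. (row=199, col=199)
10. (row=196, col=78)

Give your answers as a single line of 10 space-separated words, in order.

Answer: yes yes no no yes no yes no yes no

Derivation:
(91,83): row=0b1011011, col=0b1010011, row AND col = 0b1010011 = 83; 83 == 83 -> filled
(210,18): row=0b11010010, col=0b10010, row AND col = 0b10010 = 18; 18 == 18 -> filled
(143,66): row=0b10001111, col=0b1000010, row AND col = 0b10 = 2; 2 != 66 -> empty
(219,177): row=0b11011011, col=0b10110001, row AND col = 0b10010001 = 145; 145 != 177 -> empty
(77,8): row=0b1001101, col=0b1000, row AND col = 0b1000 = 8; 8 == 8 -> filled
(246,209): row=0b11110110, col=0b11010001, row AND col = 0b11010000 = 208; 208 != 209 -> empty
(22,18): row=0b10110, col=0b10010, row AND col = 0b10010 = 18; 18 == 18 -> filled
(185,188): col outside [0, 185] -> not filled
(199,199): row=0b11000111, col=0b11000111, row AND col = 0b11000111 = 199; 199 == 199 -> filled
(196,78): row=0b11000100, col=0b1001110, row AND col = 0b1000100 = 68; 68 != 78 -> empty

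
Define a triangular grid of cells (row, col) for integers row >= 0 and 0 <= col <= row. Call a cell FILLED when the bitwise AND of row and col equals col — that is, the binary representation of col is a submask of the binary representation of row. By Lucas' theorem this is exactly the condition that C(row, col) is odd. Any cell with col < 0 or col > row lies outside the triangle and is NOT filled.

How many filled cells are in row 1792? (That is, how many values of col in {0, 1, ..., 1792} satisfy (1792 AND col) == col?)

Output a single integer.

Answer: 8

Derivation:
1792 in binary = 11100000000
popcount(1792) = number of 1-bits in 11100000000 = 3
A col c satisfies (1792 AND c) == c iff every set bit of c is also set in 1792; each of the 3 set bits of 1792 can independently be on or off in c.
count = 2^3 = 8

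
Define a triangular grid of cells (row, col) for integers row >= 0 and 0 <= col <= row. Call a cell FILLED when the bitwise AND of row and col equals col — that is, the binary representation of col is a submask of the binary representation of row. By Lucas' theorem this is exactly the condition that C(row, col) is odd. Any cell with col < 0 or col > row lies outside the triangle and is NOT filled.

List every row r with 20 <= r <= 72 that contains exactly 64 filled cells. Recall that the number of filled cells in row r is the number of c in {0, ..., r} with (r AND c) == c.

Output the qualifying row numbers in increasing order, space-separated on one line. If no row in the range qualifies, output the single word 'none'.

Answer: 63

Derivation:
Row r has 2^popcount(r) filled cells, so we need popcount(r) = log2(64) = 6.
Scan r = 20..72 and keep those with exactly 6 one-bits:
r=20=10100 popcount=2 -> skip
r=21=10101 popcount=3 -> skip
r=22=10110 popcount=3 -> skip
r=23=10111 popcount=4 -> skip
r=24=11000 popcount=2 -> skip
r=25=11001 popcount=3 -> skip
r=26=11010 popcount=3 -> skip
r=27=11011 popcount=4 -> skip
r=28=11100 popcount=3 -> skip
r=29=11101 popcount=4 -> skip
r=30=11110 popcount=4 -> skip
r=31=11111 popcount=5 -> skip
r=32=100000 popcount=1 -> skip
r=33=100001 popcount=2 -> skip
r=34=100010 popcount=2 -> skip
r=35=100011 popcount=3 -> skip
r=36=100100 popcount=2 -> skip
r=37=100101 popcount=3 -> skip
r=38=100110 popcount=3 -> skip
r=39=100111 popcount=4 -> skip
r=40=101000 popcount=2 -> skip
r=41=101001 popcount=3 -> skip
r=42=101010 popcount=3 -> skip
r=43=101011 popcount=4 -> skip
r=44=101100 popcount=3 -> skip
r=45=101101 popcount=4 -> skip
r=46=101110 popcount=4 -> skip
r=47=101111 popcount=5 -> skip
r=48=110000 popcount=2 -> skip
r=49=110001 popcount=3 -> skip
r=50=110010 popcount=3 -> skip
r=51=110011 popcount=4 -> skip
r=52=110100 popcount=3 -> skip
r=53=110101 popcount=4 -> skip
r=54=110110 popcount=4 -> skip
r=55=110111 popcount=5 -> skip
r=56=111000 popcount=3 -> skip
r=57=111001 popcount=4 -> skip
r=58=111010 popcount=4 -> skip
r=59=111011 popcount=5 -> skip
r=60=111100 popcount=4 -> skip
r=61=111101 popcount=5 -> skip
r=62=111110 popcount=5 -> skip
r=63=111111 popcount=6 -> KEEP
r=64=1000000 popcount=1 -> skip
r=65=1000001 popcount=2 -> skip
r=66=1000010 popcount=2 -> skip
r=67=1000011 popcount=3 -> skip
r=68=1000100 popcount=2 -> skip
r=69=1000101 popcount=3 -> skip
r=70=1000110 popcount=3 -> skip
r=71=1000111 popcount=4 -> skip
r=72=1001000 popcount=2 -> skip
Kept rows: 63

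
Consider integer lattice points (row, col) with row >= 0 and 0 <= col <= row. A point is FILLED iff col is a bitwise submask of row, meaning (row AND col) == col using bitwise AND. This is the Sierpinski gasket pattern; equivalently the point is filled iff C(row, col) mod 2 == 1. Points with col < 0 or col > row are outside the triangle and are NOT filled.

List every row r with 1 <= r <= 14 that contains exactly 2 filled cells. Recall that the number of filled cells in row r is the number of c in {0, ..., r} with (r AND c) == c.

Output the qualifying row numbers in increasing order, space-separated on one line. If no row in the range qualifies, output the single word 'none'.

Row r has 2^popcount(r) filled cells, so we need popcount(r) = log2(2) = 1.
Scan r = 1..14 and keep those with exactly 1 one-bits:
r=1=1 popcount=1 -> KEEP
r=2=10 popcount=1 -> KEEP
r=3=11 popcount=2 -> skip
r=4=100 popcount=1 -> KEEP
r=5=101 popcount=2 -> skip
r=6=110 popcount=2 -> skip
r=7=111 popcount=3 -> skip
r=8=1000 popcount=1 -> KEEP
r=9=1001 popcount=2 -> skip
r=10=1010 popcount=2 -> skip
r=11=1011 popcount=3 -> skip
r=12=1100 popcount=2 -> skip
r=13=1101 popcount=3 -> skip
r=14=1110 popcount=3 -> skip
Kept rows: 1 2 4 8

Answer: 1 2 4 8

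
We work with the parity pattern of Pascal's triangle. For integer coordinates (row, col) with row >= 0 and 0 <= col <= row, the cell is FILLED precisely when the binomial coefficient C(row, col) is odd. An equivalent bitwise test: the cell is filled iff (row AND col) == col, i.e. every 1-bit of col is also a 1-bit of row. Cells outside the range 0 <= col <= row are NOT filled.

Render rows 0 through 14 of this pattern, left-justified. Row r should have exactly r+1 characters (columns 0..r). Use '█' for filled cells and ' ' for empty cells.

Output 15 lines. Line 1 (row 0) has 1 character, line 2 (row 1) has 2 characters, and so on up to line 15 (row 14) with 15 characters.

r0=0: █
r1=1: ██
r2=10: █ █
r3=11: ████
r4=100: █   █
r5=101: ██  ██
r6=110: █ █ █ █
r7=111: ████████
r8=1000: █       █
r9=1001: ██      ██
r10=1010: █ █     █ █
r11=1011: ████    ████
r12=1100: █   █   █   █
r13=1101: ██  ██  ██  ██
r14=1110: █ █ █ █ █ █ █ █

Answer: █
██
█ █
████
█   █
██  ██
█ █ █ █
████████
█       █
██      ██
█ █     █ █
████    ████
█   █   █   █
██  ██  ██  ██
█ █ █ █ █ █ █ █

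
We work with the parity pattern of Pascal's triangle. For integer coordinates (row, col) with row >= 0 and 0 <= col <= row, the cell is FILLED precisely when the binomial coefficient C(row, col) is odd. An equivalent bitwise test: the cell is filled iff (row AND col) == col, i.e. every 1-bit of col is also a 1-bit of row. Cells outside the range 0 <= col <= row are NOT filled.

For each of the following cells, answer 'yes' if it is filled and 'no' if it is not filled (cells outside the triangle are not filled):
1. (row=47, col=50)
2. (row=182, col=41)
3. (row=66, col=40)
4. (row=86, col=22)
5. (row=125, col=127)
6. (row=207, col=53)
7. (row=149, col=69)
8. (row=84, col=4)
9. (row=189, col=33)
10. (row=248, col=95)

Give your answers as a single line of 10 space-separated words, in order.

(47,50): col outside [0, 47] -> not filled
(182,41): row=0b10110110, col=0b101001, row AND col = 0b100000 = 32; 32 != 41 -> empty
(66,40): row=0b1000010, col=0b101000, row AND col = 0b0 = 0; 0 != 40 -> empty
(86,22): row=0b1010110, col=0b10110, row AND col = 0b10110 = 22; 22 == 22 -> filled
(125,127): col outside [0, 125] -> not filled
(207,53): row=0b11001111, col=0b110101, row AND col = 0b101 = 5; 5 != 53 -> empty
(149,69): row=0b10010101, col=0b1000101, row AND col = 0b101 = 5; 5 != 69 -> empty
(84,4): row=0b1010100, col=0b100, row AND col = 0b100 = 4; 4 == 4 -> filled
(189,33): row=0b10111101, col=0b100001, row AND col = 0b100001 = 33; 33 == 33 -> filled
(248,95): row=0b11111000, col=0b1011111, row AND col = 0b1011000 = 88; 88 != 95 -> empty

Answer: no no no yes no no no yes yes no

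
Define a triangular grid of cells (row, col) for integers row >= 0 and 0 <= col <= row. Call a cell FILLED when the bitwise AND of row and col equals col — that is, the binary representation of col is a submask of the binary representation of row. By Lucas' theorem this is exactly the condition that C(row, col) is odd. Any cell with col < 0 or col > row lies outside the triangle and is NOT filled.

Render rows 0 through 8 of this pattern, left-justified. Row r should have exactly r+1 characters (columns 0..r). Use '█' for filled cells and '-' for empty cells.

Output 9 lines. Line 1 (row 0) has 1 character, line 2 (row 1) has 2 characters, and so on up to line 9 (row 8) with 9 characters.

r0=0: █
r1=1: ██
r2=10: █-█
r3=11: ████
r4=100: █---█
r5=101: ██--██
r6=110: █-█-█-█
r7=111: ████████
r8=1000: █-------█

Answer: █
██
█-█
████
█---█
██--██
█-█-█-█
████████
█-------█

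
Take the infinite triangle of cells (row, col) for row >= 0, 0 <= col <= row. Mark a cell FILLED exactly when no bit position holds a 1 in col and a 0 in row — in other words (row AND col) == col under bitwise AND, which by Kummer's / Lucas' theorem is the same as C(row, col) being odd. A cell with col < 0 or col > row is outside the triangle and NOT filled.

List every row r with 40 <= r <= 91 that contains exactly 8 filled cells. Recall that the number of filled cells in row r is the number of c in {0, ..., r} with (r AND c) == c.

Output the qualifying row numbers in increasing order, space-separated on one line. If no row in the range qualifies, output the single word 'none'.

Answer: 41 42 44 49 50 52 56 67 69 70 73 74 76 81 82 84 88

Derivation:
Row r has 2^popcount(r) filled cells, so we need popcount(r) = log2(8) = 3.
Scan r = 40..91 and keep those with exactly 3 one-bits:
r=40=101000 popcount=2 -> skip
r=41=101001 popcount=3 -> KEEP
r=42=101010 popcount=3 -> KEEP
r=43=101011 popcount=4 -> skip
r=44=101100 popcount=3 -> KEEP
r=45=101101 popcount=4 -> skip
r=46=101110 popcount=4 -> skip
r=47=101111 popcount=5 -> skip
r=48=110000 popcount=2 -> skip
r=49=110001 popcount=3 -> KEEP
r=50=110010 popcount=3 -> KEEP
r=51=110011 popcount=4 -> skip
r=52=110100 popcount=3 -> KEEP
r=53=110101 popcount=4 -> skip
r=54=110110 popcount=4 -> skip
r=55=110111 popcount=5 -> skip
r=56=111000 popcount=3 -> KEEP
r=57=111001 popcount=4 -> skip
r=58=111010 popcount=4 -> skip
r=59=111011 popcount=5 -> skip
r=60=111100 popcount=4 -> skip
r=61=111101 popcount=5 -> skip
r=62=111110 popcount=5 -> skip
r=63=111111 popcount=6 -> skip
r=64=1000000 popcount=1 -> skip
r=65=1000001 popcount=2 -> skip
r=66=1000010 popcount=2 -> skip
r=67=1000011 popcount=3 -> KEEP
r=68=1000100 popcount=2 -> skip
r=69=1000101 popcount=3 -> KEEP
r=70=1000110 popcount=3 -> KEEP
r=71=1000111 popcount=4 -> skip
r=72=1001000 popcount=2 -> skip
r=73=1001001 popcount=3 -> KEEP
r=74=1001010 popcount=3 -> KEEP
r=75=1001011 popcount=4 -> skip
r=76=1001100 popcount=3 -> KEEP
r=77=1001101 popcount=4 -> skip
r=78=1001110 popcount=4 -> skip
r=79=1001111 popcount=5 -> skip
r=80=1010000 popcount=2 -> skip
r=81=1010001 popcount=3 -> KEEP
r=82=1010010 popcount=3 -> KEEP
r=83=1010011 popcount=4 -> skip
r=84=1010100 popcount=3 -> KEEP
r=85=1010101 popcount=4 -> skip
r=86=1010110 popcount=4 -> skip
r=87=1010111 popcount=5 -> skip
r=88=1011000 popcount=3 -> KEEP
r=89=1011001 popcount=4 -> skip
r=90=1011010 popcount=4 -> skip
r=91=1011011 popcount=5 -> skip
Kept rows: 41 42 44 49 50 52 56 67 69 70 73 74 76 81 82 84 88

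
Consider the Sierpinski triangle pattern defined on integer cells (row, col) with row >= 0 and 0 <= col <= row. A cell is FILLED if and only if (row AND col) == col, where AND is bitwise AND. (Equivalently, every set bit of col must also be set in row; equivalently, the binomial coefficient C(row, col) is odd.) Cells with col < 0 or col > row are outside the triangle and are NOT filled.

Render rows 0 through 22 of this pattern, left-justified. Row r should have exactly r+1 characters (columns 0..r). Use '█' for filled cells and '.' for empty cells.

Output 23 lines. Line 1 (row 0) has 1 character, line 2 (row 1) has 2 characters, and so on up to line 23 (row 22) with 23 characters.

Answer: █
██
█.█
████
█...█
██..██
█.█.█.█
████████
█.......█
██......██
█.█.....█.█
████....████
█...█...█...█
██..██..██..██
█.█.█.█.█.█.█.█
████████████████
█...............█
██..............██
█.█.............█.█
████............████
█...█...........█...█
██..██..........██..██
█.█.█.█.........█.█.█.█

Derivation:
r0=0: █
r1=1: ██
r2=10: █.█
r3=11: ████
r4=100: █...█
r5=101: ██..██
r6=110: █.█.█.█
r7=111: ████████
r8=1000: █.......█
r9=1001: ██......██
r10=1010: █.█.....█.█
r11=1011: ████....████
r12=1100: █...█...█...█
r13=1101: ██..██..██..██
r14=1110: █.█.█.█.█.█.█.█
r15=1111: ████████████████
r16=10000: █...............█
r17=10001: ██..............██
r18=10010: █.█.............█.█
r19=10011: ████............████
r20=10100: █...█...........█...█
r21=10101: ██..██..........██..██
r22=10110: █.█.█.█.........█.█.█.█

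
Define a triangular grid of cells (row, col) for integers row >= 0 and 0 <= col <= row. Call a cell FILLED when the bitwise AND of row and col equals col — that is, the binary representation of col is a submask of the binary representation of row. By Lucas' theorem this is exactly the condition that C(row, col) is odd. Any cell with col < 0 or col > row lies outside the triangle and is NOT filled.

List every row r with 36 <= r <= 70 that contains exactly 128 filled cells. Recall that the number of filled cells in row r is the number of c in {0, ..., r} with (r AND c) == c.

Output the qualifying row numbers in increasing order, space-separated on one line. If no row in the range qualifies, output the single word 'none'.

Answer: none

Derivation:
Row r has 2^popcount(r) filled cells, so we need popcount(r) = log2(128) = 7.
Scan r = 36..70 and keep those with exactly 7 one-bits:
r=36=100100 popcount=2 -> skip
r=37=100101 popcount=3 -> skip
r=38=100110 popcount=3 -> skip
r=39=100111 popcount=4 -> skip
r=40=101000 popcount=2 -> skip
r=41=101001 popcount=3 -> skip
r=42=101010 popcount=3 -> skip
r=43=101011 popcount=4 -> skip
r=44=101100 popcount=3 -> skip
r=45=101101 popcount=4 -> skip
r=46=101110 popcount=4 -> skip
r=47=101111 popcount=5 -> skip
r=48=110000 popcount=2 -> skip
r=49=110001 popcount=3 -> skip
r=50=110010 popcount=3 -> skip
r=51=110011 popcount=4 -> skip
r=52=110100 popcount=3 -> skip
r=53=110101 popcount=4 -> skip
r=54=110110 popcount=4 -> skip
r=55=110111 popcount=5 -> skip
r=56=111000 popcount=3 -> skip
r=57=111001 popcount=4 -> skip
r=58=111010 popcount=4 -> skip
r=59=111011 popcount=5 -> skip
r=60=111100 popcount=4 -> skip
r=61=111101 popcount=5 -> skip
r=62=111110 popcount=5 -> skip
r=63=111111 popcount=6 -> skip
r=64=1000000 popcount=1 -> skip
r=65=1000001 popcount=2 -> skip
r=66=1000010 popcount=2 -> skip
r=67=1000011 popcount=3 -> skip
r=68=1000100 popcount=2 -> skip
r=69=1000101 popcount=3 -> skip
r=70=1000110 popcount=3 -> skip
Kept rows: none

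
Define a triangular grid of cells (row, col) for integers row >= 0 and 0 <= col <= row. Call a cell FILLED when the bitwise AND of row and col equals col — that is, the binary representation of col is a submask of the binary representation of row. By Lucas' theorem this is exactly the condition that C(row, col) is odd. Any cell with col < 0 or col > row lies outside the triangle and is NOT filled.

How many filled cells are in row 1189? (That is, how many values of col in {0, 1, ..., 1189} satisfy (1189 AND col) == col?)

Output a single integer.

1189 in binary = 10010100101
popcount(1189) = number of 1-bits in 10010100101 = 5
A col c satisfies (1189 AND c) == c iff every set bit of c is also set in 1189; each of the 5 set bits of 1189 can independently be on or off in c.
count = 2^5 = 32

Answer: 32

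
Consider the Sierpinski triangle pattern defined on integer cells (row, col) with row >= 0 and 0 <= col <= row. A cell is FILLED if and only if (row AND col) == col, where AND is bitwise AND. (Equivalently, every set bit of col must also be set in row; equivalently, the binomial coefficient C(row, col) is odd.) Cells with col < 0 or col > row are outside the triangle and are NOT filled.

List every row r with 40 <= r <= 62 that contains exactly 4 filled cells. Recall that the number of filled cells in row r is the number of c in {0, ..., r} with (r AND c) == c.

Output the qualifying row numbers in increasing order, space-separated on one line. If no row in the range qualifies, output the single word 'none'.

Row r has 2^popcount(r) filled cells, so we need popcount(r) = log2(4) = 2.
Scan r = 40..62 and keep those with exactly 2 one-bits:
r=40=101000 popcount=2 -> KEEP
r=41=101001 popcount=3 -> skip
r=42=101010 popcount=3 -> skip
r=43=101011 popcount=4 -> skip
r=44=101100 popcount=3 -> skip
r=45=101101 popcount=4 -> skip
r=46=101110 popcount=4 -> skip
r=47=101111 popcount=5 -> skip
r=48=110000 popcount=2 -> KEEP
r=49=110001 popcount=3 -> skip
r=50=110010 popcount=3 -> skip
r=51=110011 popcount=4 -> skip
r=52=110100 popcount=3 -> skip
r=53=110101 popcount=4 -> skip
r=54=110110 popcount=4 -> skip
r=55=110111 popcount=5 -> skip
r=56=111000 popcount=3 -> skip
r=57=111001 popcount=4 -> skip
r=58=111010 popcount=4 -> skip
r=59=111011 popcount=5 -> skip
r=60=111100 popcount=4 -> skip
r=61=111101 popcount=5 -> skip
r=62=111110 popcount=5 -> skip
Kept rows: 40 48

Answer: 40 48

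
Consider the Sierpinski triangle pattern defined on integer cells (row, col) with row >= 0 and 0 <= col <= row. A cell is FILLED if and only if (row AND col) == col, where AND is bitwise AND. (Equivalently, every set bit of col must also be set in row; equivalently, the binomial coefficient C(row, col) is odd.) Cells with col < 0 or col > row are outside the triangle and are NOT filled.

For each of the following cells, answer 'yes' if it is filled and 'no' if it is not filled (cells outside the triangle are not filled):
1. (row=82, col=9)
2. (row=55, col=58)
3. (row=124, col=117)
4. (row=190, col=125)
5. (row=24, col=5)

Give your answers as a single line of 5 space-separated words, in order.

(82,9): row=0b1010010, col=0b1001, row AND col = 0b0 = 0; 0 != 9 -> empty
(55,58): col outside [0, 55] -> not filled
(124,117): row=0b1111100, col=0b1110101, row AND col = 0b1110100 = 116; 116 != 117 -> empty
(190,125): row=0b10111110, col=0b1111101, row AND col = 0b111100 = 60; 60 != 125 -> empty
(24,5): row=0b11000, col=0b101, row AND col = 0b0 = 0; 0 != 5 -> empty

Answer: no no no no no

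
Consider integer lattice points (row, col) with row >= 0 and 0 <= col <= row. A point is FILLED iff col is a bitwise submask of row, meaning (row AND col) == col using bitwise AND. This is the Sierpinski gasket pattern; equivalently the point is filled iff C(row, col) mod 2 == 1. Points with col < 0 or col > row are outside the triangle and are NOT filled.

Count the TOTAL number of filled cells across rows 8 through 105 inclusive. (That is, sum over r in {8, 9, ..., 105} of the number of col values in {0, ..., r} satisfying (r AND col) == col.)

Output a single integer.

r8=1000 pc1: +2 =2
r9=1001 pc2: +4 =6
r10=1010 pc2: +4 =10
r11=1011 pc3: +8 =18
r12=1100 pc2: +4 =22
r13=1101 pc3: +8 =30
r14=1110 pc3: +8 =38
r15=1111 pc4: +16 =54
r16=10000 pc1: +2 =56
r17=10001 pc2: +4 =60
r18=10010 pc2: +4 =64
r19=10011 pc3: +8 =72
r20=10100 pc2: +4 =76
r21=10101 pc3: +8 =84
r22=10110 pc3: +8 =92
r23=10111 pc4: +16 =108
r24=11000 pc2: +4 =112
r25=11001 pc3: +8 =120
r26=11010 pc3: +8 =128
r27=11011 pc4: +16 =144
r28=11100 pc3: +8 =152
r29=11101 pc4: +16 =168
r30=11110 pc4: +16 =184
r31=11111 pc5: +32 =216
r32=100000 pc1: +2 =218
r33=100001 pc2: +4 =222
r34=100010 pc2: +4 =226
r35=100011 pc3: +8 =234
r36=100100 pc2: +4 =238
r37=100101 pc3: +8 =246
r38=100110 pc3: +8 =254
r39=100111 pc4: +16 =270
r40=101000 pc2: +4 =274
r41=101001 pc3: +8 =282
r42=101010 pc3: +8 =290
r43=101011 pc4: +16 =306
r44=101100 pc3: +8 =314
r45=101101 pc4: +16 =330
r46=101110 pc4: +16 =346
r47=101111 pc5: +32 =378
r48=110000 pc2: +4 =382
r49=110001 pc3: +8 =390
r50=110010 pc3: +8 =398
r51=110011 pc4: +16 =414
r52=110100 pc3: +8 =422
r53=110101 pc4: +16 =438
r54=110110 pc4: +16 =454
r55=110111 pc5: +32 =486
r56=111000 pc3: +8 =494
r57=111001 pc4: +16 =510
r58=111010 pc4: +16 =526
r59=111011 pc5: +32 =558
r60=111100 pc4: +16 =574
r61=111101 pc5: +32 =606
r62=111110 pc5: +32 =638
r63=111111 pc6: +64 =702
r64=1000000 pc1: +2 =704
r65=1000001 pc2: +4 =708
r66=1000010 pc2: +4 =712
r67=1000011 pc3: +8 =720
r68=1000100 pc2: +4 =724
r69=1000101 pc3: +8 =732
r70=1000110 pc3: +8 =740
r71=1000111 pc4: +16 =756
r72=1001000 pc2: +4 =760
r73=1001001 pc3: +8 =768
r74=1001010 pc3: +8 =776
r75=1001011 pc4: +16 =792
r76=1001100 pc3: +8 =800
r77=1001101 pc4: +16 =816
r78=1001110 pc4: +16 =832
r79=1001111 pc5: +32 =864
r80=1010000 pc2: +4 =868
r81=1010001 pc3: +8 =876
r82=1010010 pc3: +8 =884
r83=1010011 pc4: +16 =900
r84=1010100 pc3: +8 =908
r85=1010101 pc4: +16 =924
r86=1010110 pc4: +16 =940
r87=1010111 pc5: +32 =972
r88=1011000 pc3: +8 =980
r89=1011001 pc4: +16 =996
r90=1011010 pc4: +16 =1012
r91=1011011 pc5: +32 =1044
r92=1011100 pc4: +16 =1060
r93=1011101 pc5: +32 =1092
r94=1011110 pc5: +32 =1124
r95=1011111 pc6: +64 =1188
r96=1100000 pc2: +4 =1192
r97=1100001 pc3: +8 =1200
r98=1100010 pc3: +8 =1208
r99=1100011 pc4: +16 =1224
r100=1100100 pc3: +8 =1232
r101=1100101 pc4: +16 =1248
r102=1100110 pc4: +16 =1264
r103=1100111 pc5: +32 =1296
r104=1101000 pc3: +8 =1304
r105=1101001 pc4: +16 =1320

Answer: 1320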